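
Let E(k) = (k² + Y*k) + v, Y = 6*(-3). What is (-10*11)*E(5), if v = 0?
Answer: 7150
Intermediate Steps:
Y = -18
E(k) = k² - 18*k (E(k) = (k² - 18*k) + 0 = k² - 18*k)
(-10*11)*E(5) = (-10*11)*(5*(-18 + 5)) = -550*(-13) = -110*(-65) = 7150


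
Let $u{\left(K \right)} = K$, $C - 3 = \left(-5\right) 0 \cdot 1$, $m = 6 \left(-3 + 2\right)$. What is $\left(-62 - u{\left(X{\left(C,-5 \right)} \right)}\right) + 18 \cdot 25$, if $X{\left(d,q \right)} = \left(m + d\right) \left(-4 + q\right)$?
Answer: $361$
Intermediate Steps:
$m = -6$ ($m = 6 \left(-1\right) = -6$)
$C = 3$ ($C = 3 + \left(-5\right) 0 \cdot 1 = 3 + 0 \cdot 1 = 3 + 0 = 3$)
$X{\left(d,q \right)} = \left(-6 + d\right) \left(-4 + q\right)$
$\left(-62 - u{\left(X{\left(C,-5 \right)} \right)}\right) + 18 \cdot 25 = \left(-62 - \left(24 - -30 - 12 + 3 \left(-5\right)\right)\right) + 18 \cdot 25 = \left(-62 - \left(24 + 30 - 12 - 15\right)\right) + 450 = \left(-62 - 27\right) + 450 = -89 + 450 = 361$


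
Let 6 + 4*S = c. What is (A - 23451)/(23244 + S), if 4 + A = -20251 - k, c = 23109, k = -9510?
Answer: -136784/116079 ≈ -1.1784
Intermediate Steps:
A = -10745 (A = -4 + (-20251 - 1*(-9510)) = -4 + (-20251 + 9510) = -4 - 10741 = -10745)
S = 23103/4 (S = -3/2 + (¼)*23109 = -3/2 + 23109/4 = 23103/4 ≈ 5775.8)
(A - 23451)/(23244 + S) = (-10745 - 23451)/(23244 + 23103/4) = -34196/116079/4 = -34196*4/116079 = -136784/116079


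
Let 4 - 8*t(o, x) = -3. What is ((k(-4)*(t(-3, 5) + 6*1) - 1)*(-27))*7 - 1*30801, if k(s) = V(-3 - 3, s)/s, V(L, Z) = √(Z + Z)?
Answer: -30612 + 10395*I*√2/16 ≈ -30612.0 + 918.8*I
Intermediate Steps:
V(L, Z) = √2*√Z (V(L, Z) = √(2*Z) = √2*√Z)
t(o, x) = 7/8 (t(o, x) = ½ - ⅛*(-3) = ½ + 3/8 = 7/8)
k(s) = √2/√s (k(s) = (√2*√s)/s = √2/√s)
((k(-4)*(t(-3, 5) + 6*1) - 1)*(-27))*7 - 1*30801 = (((√2/√(-4))*(7/8 + 6*1) - 1)*(-27))*7 - 1*30801 = (((√2*(-I/2))*(7/8 + 6) - 1)*(-27))*7 - 30801 = ((-I*√2/2*(55/8) - 1)*(-27))*7 - 30801 = ((-55*I*√2/16 - 1)*(-27))*7 - 30801 = ((-1 - 55*I*√2/16)*(-27))*7 - 30801 = (27 + 1485*I*√2/16)*7 - 30801 = (189 + 10395*I*√2/16) - 30801 = -30612 + 10395*I*√2/16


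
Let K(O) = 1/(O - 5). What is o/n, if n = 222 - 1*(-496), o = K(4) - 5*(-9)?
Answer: 22/359 ≈ 0.061281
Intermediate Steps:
K(O) = 1/(-5 + O)
o = 44 (o = 1/(-5 + 4) - 5*(-9) = 1/(-1) + 45 = -1 + 45 = 44)
n = 718 (n = 222 + 496 = 718)
o/n = 44/718 = 44*(1/718) = 22/359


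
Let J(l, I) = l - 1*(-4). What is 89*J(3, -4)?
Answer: 623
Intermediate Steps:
J(l, I) = 4 + l (J(l, I) = l + 4 = 4 + l)
89*J(3, -4) = 89*(4 + 3) = 89*7 = 623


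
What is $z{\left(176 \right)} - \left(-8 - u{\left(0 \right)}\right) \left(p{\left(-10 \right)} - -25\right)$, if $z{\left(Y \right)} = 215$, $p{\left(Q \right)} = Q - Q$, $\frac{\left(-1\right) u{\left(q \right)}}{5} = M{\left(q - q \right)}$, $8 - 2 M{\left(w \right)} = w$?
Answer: $-85$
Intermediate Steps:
$M{\left(w \right)} = 4 - \frac{w}{2}$
$u{\left(q \right)} = -20$ ($u{\left(q \right)} = - 5 \left(4 - \frac{q - q}{2}\right) = - 5 \left(4 - 0\right) = - 5 \left(4 + 0\right) = \left(-5\right) 4 = -20$)
$p{\left(Q \right)} = 0$
$z{\left(176 \right)} - \left(-8 - u{\left(0 \right)}\right) \left(p{\left(-10 \right)} - -25\right) = 215 - \left(-8 - -20\right) \left(0 - -25\right) = 215 - \left(-8 + 20\right) \left(0 + 25\right) = 215 - 12 \cdot 25 = 215 - 300 = -85$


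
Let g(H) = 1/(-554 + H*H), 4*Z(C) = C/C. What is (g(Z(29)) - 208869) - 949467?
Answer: -10266331984/8863 ≈ -1.1583e+6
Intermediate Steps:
Z(C) = ¼ (Z(C) = (C/C)/4 = (¼)*1 = ¼)
g(H) = 1/(-554 + H²)
(g(Z(29)) - 208869) - 949467 = (1/(-554 + (¼)²) - 208869) - 949467 = (1/(-554 + 1/16) - 208869) - 949467 = (1/(-8863/16) - 208869) - 949467 = (-16/8863 - 208869) - 949467 = -1851205963/8863 - 949467 = -10266331984/8863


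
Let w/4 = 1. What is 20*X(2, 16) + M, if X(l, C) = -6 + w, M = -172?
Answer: -212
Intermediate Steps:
w = 4 (w = 4*1 = 4)
X(l, C) = -2 (X(l, C) = -6 + 4 = -2)
20*X(2, 16) + M = 20*(-2) - 172 = -40 - 172 = -212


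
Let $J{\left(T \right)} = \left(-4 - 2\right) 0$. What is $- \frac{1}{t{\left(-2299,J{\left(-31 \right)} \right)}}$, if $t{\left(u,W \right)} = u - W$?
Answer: $\frac{1}{2299} \approx 0.00043497$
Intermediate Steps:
$J{\left(T \right)} = 0$ ($J{\left(T \right)} = \left(-6\right) 0 = 0$)
$- \frac{1}{t{\left(-2299,J{\left(-31 \right)} \right)}} = - \frac{1}{-2299 - 0} = - \frac{1}{-2299 + 0} = - \frac{1}{-2299} = \left(-1\right) \left(- \frac{1}{2299}\right) = \frac{1}{2299}$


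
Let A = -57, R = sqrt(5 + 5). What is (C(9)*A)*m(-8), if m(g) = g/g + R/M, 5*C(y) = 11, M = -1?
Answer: -627/5 + 627*sqrt(10)/5 ≈ 271.15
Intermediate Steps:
R = sqrt(10) ≈ 3.1623
C(y) = 11/5 (C(y) = (1/5)*11 = 11/5)
m(g) = 1 - sqrt(10) (m(g) = g/g + sqrt(10)/(-1) = 1 + sqrt(10)*(-1) = 1 - sqrt(10))
(C(9)*A)*m(-8) = ((11/5)*(-57))*(1 - sqrt(10)) = -627*(1 - sqrt(10))/5 = -627/5 + 627*sqrt(10)/5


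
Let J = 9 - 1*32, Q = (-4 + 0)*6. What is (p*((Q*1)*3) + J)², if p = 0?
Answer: 529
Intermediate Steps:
Q = -24 (Q = -4*6 = -24)
J = -23 (J = 9 - 32 = -23)
(p*((Q*1)*3) + J)² = (0*(-24*1*3) - 23)² = (0*(-24*3) - 23)² = (0*(-72) - 23)² = (0 - 23)² = (-23)² = 529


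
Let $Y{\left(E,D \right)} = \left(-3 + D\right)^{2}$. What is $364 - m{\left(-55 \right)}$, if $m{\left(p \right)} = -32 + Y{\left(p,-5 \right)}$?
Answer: $332$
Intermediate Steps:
$m{\left(p \right)} = 32$ ($m{\left(p \right)} = -32 + \left(-3 - 5\right)^{2} = -32 + \left(-8\right)^{2} = -32 + 64 = 32$)
$364 - m{\left(-55 \right)} = 364 - 32 = 332$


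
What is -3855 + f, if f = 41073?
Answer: 37218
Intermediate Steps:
-3855 + f = -3855 + 41073 = 37218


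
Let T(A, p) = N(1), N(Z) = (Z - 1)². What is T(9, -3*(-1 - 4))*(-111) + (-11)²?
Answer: 121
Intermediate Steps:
N(Z) = (-1 + Z)²
T(A, p) = 0 (T(A, p) = (-1 + 1)² = 0² = 0)
T(9, -3*(-1 - 4))*(-111) + (-11)² = 0*(-111) + (-11)² = 0 + 121 = 121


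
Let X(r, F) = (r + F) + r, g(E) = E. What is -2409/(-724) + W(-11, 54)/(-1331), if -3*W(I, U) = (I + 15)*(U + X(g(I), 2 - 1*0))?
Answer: 9717601/2890932 ≈ 3.3614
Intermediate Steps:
X(r, F) = F + 2*r (X(r, F) = (F + r) + r = F + 2*r)
W(I, U) = -(15 + I)*(2 + U + 2*I)/3 (W(I, U) = -(I + 15)*(U + ((2 - 1*0) + 2*I))/3 = -(15 + I)*(U + ((2 + 0) + 2*I))/3 = -(15 + I)*(U + (2 + 2*I))/3 = -(15 + I)*(2 + U + 2*I)/3)
-2409/(-724) + W(-11, 54)/(-1331) = -2409/(-724) + (-10 - 5*54 - 32/3*(-11) - 2/3*(-11)**2 - 1/3*(-11)*54)/(-1331) = -2409*(-1/724) + (-10 - 270 + 352/3 - 2/3*121 + 198)*(-1/1331) = 2409/724 + (-10 - 270 + 352/3 - 242/3 + 198)*(-1/1331) = 2409/724 - 136/3*(-1/1331) = 2409/724 + 136/3993 = 9717601/2890932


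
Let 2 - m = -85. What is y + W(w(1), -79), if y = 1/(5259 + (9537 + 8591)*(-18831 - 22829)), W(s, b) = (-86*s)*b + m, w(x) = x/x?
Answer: 5196580887700/755207221 ≈ 6881.0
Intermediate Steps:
w(x) = 1
m = 87 (m = 2 - 1*(-85) = 2 + 85 = 87)
W(s, b) = 87 - 86*b*s (W(s, b) = (-86*s)*b + 87 = -86*b*s + 87 = 87 - 86*b*s)
y = -1/755207221 (y = 1/(5259 + 18128*(-41660)) = 1/(5259 - 755212480) = 1/(-755207221) = -1/755207221 ≈ -1.3241e-9)
y + W(w(1), -79) = -1/755207221 + (87 - 86*(-79)*1) = -1/755207221 + (87 + 6794) = -1/755207221 + 6881 = 5196580887700/755207221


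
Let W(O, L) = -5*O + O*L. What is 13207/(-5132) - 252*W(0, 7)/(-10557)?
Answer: -13207/5132 ≈ -2.5735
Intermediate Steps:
W(O, L) = -5*O + L*O
13207/(-5132) - 252*W(0, 7)/(-10557) = 13207/(-5132) - 0*(-5 + 7)/(-10557) = 13207*(-1/5132) - 0*2*(-1/10557) = -13207/5132 - 252*0*(-1/10557) = -13207/5132 + 0*(-1/10557) = -13207/5132 + 0 = -13207/5132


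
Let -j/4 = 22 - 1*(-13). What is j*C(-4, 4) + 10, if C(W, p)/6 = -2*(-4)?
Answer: -6710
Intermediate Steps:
C(W, p) = 48 (C(W, p) = 6*(-2*(-4)) = 6*8 = 48)
j = -140 (j = -4*(22 - 1*(-13)) = -4*(22 + 13) = -4*35 = -140)
j*C(-4, 4) + 10 = -140*48 + 10 = -6720 + 10 = -6710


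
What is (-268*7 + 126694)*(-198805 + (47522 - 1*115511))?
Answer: -33300693492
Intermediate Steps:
(-268*7 + 126694)*(-198805 + (47522 - 1*115511)) = (-1876 + 126694)*(-198805 + (47522 - 115511)) = 124818*(-198805 - 67989) = 124818*(-266794) = -33300693492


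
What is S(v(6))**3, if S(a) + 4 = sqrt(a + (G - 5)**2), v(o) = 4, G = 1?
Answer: -304 + 136*sqrt(5) ≈ 0.10524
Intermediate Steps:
S(a) = -4 + sqrt(16 + a) (S(a) = -4 + sqrt(a + (1 - 5)**2) = -4 + sqrt(a + (-4)**2) = -4 + sqrt(a + 16) = -4 + sqrt(16 + a))
S(v(6))**3 = (-4 + sqrt(16 + 4))**3 = (-4 + sqrt(20))**3 = (-4 + 2*sqrt(5))**3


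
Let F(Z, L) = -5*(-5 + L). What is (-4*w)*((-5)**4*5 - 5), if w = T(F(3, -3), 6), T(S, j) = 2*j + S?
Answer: -648960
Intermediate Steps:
F(Z, L) = 25 - 5*L
T(S, j) = S + 2*j
w = 52 (w = (25 - 5*(-3)) + 2*6 = (25 + 15) + 12 = 40 + 12 = 52)
(-4*w)*((-5)**4*5 - 5) = (-4*52)*((-5)**4*5 - 5) = -208*(625*5 - 5) = -208*(3125 - 5) = -208*3120 = -648960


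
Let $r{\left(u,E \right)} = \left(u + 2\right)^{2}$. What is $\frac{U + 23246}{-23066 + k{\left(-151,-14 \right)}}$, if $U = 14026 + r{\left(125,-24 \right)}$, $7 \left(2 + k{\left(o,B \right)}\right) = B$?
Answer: $- \frac{53401}{23070} \approx -2.3147$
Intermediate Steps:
$r{\left(u,E \right)} = \left(2 + u\right)^{2}$
$k{\left(o,B \right)} = -2 + \frac{B}{7}$
$U = 30155$ ($U = 14026 + \left(2 + 125\right)^{2} = 14026 + 127^{2} = 14026 + 16129 = 30155$)
$\frac{U + 23246}{-23066 + k{\left(-151,-14 \right)}} = \frac{30155 + 23246}{-23066 + \left(-2 + \frac{1}{7} \left(-14\right)\right)} = \frac{53401}{-23066 - 4} = \frac{53401}{-23070} = 53401 \left(- \frac{1}{23070}\right) = - \frac{53401}{23070}$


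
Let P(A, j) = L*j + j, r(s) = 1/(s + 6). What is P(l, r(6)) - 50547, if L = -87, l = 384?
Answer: -303325/6 ≈ -50554.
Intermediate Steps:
r(s) = 1/(6 + s)
P(A, j) = -86*j (P(A, j) = -87*j + j = -86*j)
P(l, r(6)) - 50547 = -86/(6 + 6) - 50547 = -86/12 - 50547 = -86*1/12 - 50547 = -43/6 - 50547 = -303325/6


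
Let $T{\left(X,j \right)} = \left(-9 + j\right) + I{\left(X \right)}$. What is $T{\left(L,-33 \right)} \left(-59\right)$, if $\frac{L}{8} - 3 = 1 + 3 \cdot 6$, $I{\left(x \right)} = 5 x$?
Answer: $-49442$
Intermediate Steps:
$L = 176$ ($L = 24 + 8 \left(1 + 3 \cdot 6\right) = 24 + 8 \left(1 + 18\right) = 24 + 8 \cdot 19 = 24 + 152 = 176$)
$T{\left(X,j \right)} = -9 + j + 5 X$ ($T{\left(X,j \right)} = \left(-9 + j\right) + 5 X = -9 + j + 5 X$)
$T{\left(L,-33 \right)} \left(-59\right) = \left(-9 - 33 + 5 \cdot 176\right) \left(-59\right) = \left(-9 - 33 + 880\right) \left(-59\right) = 838 \left(-59\right) = -49442$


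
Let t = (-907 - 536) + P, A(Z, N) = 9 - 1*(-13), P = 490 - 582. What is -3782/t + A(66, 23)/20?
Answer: 10941/3070 ≈ 3.5638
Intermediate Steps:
P = -92
A(Z, N) = 22 (A(Z, N) = 9 + 13 = 22)
t = -1535 (t = (-907 - 536) - 92 = -1443 - 92 = -1535)
-3782/t + A(66, 23)/20 = -3782/(-1535) + 22/20 = -3782*(-1/1535) + 22*(1/20) = 3782/1535 + 11/10 = 10941/3070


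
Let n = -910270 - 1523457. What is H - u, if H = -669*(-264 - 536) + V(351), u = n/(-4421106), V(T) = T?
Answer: 2367725305679/4421106 ≈ 5.3555e+5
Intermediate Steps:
n = -2433727
u = 2433727/4421106 (u = -2433727/(-4421106) = -2433727*(-1/4421106) = 2433727/4421106 ≈ 0.55048)
H = 535551 (H = -669*(-264 - 536) + 351 = -669*(-800) + 351 = 535200 + 351 = 535551)
H - u = 535551 - 1*2433727/4421106 = 535551 - 2433727/4421106 = 2367725305679/4421106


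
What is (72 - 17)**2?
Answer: 3025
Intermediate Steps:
(72 - 17)**2 = 55**2 = 3025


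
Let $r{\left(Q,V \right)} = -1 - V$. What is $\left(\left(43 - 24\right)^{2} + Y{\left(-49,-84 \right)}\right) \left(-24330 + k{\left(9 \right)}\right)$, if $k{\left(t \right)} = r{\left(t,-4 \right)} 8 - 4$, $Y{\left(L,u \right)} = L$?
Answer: $-7584720$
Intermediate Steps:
$k{\left(t \right)} = 20$ ($k{\left(t \right)} = \left(-1 - -4\right) 8 - 4 = \left(-1 + 4\right) 8 - 4 = 3 \cdot 8 - 4 = 24 - 4 = 20$)
$\left(\left(43 - 24\right)^{2} + Y{\left(-49,-84 \right)}\right) \left(-24330 + k{\left(9 \right)}\right) = \left(\left(43 - 24\right)^{2} - 49\right) \left(-24330 + 20\right) = \left(19^{2} - 49\right) \left(-24310\right) = \left(361 - 49\right) \left(-24310\right) = 312 \left(-24310\right) = -7584720$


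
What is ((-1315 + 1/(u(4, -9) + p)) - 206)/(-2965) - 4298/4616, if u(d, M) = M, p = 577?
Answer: -406307591/971737240 ≈ -0.41813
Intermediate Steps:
((-1315 + 1/(u(4, -9) + p)) - 206)/(-2965) - 4298/4616 = ((-1315 + 1/(-9 + 577)) - 206)/(-2965) - 4298/4616 = ((-1315 + 1/568) - 206)*(-1/2965) - 4298*1/4616 = ((-1315 + 1/568) - 206)*(-1/2965) - 2149/2308 = (-746919/568 - 206)*(-1/2965) - 2149/2308 = -863927/568*(-1/2965) - 2149/2308 = 863927/1684120 - 2149/2308 = -406307591/971737240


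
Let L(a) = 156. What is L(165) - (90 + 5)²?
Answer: -8869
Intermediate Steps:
L(165) - (90 + 5)² = 156 - (90 + 5)² = 156 - 1*95² = 156 - 1*9025 = 156 - 9025 = -8869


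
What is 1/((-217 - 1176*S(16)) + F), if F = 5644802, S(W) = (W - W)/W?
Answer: 1/5644585 ≈ 1.7716e-7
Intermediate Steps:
S(W) = 0 (S(W) = 0/W = 0)
1/((-217 - 1176*S(16)) + F) = 1/((-217 - 1176*0) + 5644802) = 1/((-217 + 0) + 5644802) = 1/(-217 + 5644802) = 1/5644585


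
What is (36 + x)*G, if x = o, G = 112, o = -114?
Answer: -8736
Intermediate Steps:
x = -114
(36 + x)*G = (36 - 114)*112 = -78*112 = -8736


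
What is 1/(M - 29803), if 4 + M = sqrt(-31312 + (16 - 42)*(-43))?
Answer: -29807/888487443 - I*sqrt(30194)/888487443 ≈ -3.3548e-5 - 1.9557e-7*I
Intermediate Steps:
M = -4 + I*sqrt(30194) (M = -4 + sqrt(-31312 + (16 - 42)*(-43)) = -4 + sqrt(-31312 - 26*(-43)) = -4 + sqrt(-31312 + 1118) = -4 + sqrt(-30194) = -4 + I*sqrt(30194) ≈ -4.0 + 173.76*I)
1/(M - 29803) = 1/((-4 + I*sqrt(30194)) - 29803) = 1/(-29807 + I*sqrt(30194))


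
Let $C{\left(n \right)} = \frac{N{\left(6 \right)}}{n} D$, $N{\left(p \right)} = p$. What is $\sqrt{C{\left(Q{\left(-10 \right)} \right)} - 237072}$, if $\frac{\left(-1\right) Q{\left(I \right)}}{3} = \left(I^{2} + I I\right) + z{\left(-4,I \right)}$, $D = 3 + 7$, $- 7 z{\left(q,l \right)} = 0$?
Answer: $\frac{i \sqrt{23707210}}{10} \approx 486.9 i$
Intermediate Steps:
$z{\left(q,l \right)} = 0$ ($z{\left(q,l \right)} = \left(- \frac{1}{7}\right) 0 = 0$)
$D = 10$
$Q{\left(I \right)} = - 6 I^{2}$ ($Q{\left(I \right)} = - 3 \left(\left(I^{2} + I I\right) + 0\right) = - 3 \left(\left(I^{2} + I^{2}\right) + 0\right) = - 3 \left(2 I^{2} + 0\right) = - 3 \cdot 2 I^{2} = - 6 I^{2}$)
$C{\left(n \right)} = \frac{60}{n}$ ($C{\left(n \right)} = \frac{6}{n} 10 = \frac{60}{n}$)
$\sqrt{C{\left(Q{\left(-10 \right)} \right)} - 237072} = \sqrt{\frac{60}{\left(-6\right) \left(-10\right)^{2}} - 237072} = \sqrt{\frac{60}{\left(-6\right) 100} - 237072} = \sqrt{\frac{60}{-600} - 237072} = \sqrt{60 \left(- \frac{1}{600}\right) - 237072} = \sqrt{- \frac{1}{10} - 237072} = \sqrt{- \frac{2370721}{10}} = \frac{i \sqrt{23707210}}{10}$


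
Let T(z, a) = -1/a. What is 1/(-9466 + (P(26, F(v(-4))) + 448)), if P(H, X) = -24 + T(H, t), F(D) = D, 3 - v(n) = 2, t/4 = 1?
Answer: -4/36169 ≈ -0.00011059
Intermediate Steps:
t = 4 (t = 4*1 = 4)
v(n) = 1 (v(n) = 3 - 1*2 = 3 - 2 = 1)
P(H, X) = -97/4 (P(H, X) = -24 - 1/4 = -97/4)
1/(-9466 + (P(26, F(v(-4))) + 448)) = 1/(-9466 + (-97/4 + 448)) = 1/(-9466 + 1695/4) = 1/(-36169/4) = -4/36169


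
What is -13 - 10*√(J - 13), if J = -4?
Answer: -13 - 10*I*√17 ≈ -13.0 - 41.231*I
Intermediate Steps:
-13 - 10*√(J - 13) = -13 - 10*√(-4 - 13) = -13 - 10*I*√17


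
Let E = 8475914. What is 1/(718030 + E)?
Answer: 1/9193944 ≈ 1.0877e-7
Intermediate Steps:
1/(718030 + E) = 1/(718030 + 8475914) = 1/9193944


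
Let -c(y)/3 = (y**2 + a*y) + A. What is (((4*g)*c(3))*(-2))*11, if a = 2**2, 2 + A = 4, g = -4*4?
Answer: -97152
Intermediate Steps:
g = -16
A = 2 (A = -2 + 4 = 2)
a = 4
c(y) = -6 - 12*y - 3*y**2 (c(y) = -3*((y**2 + 4*y) + 2) = -3*(2 + y**2 + 4*y) = -6 - 12*y - 3*y**2)
(((4*g)*c(3))*(-2))*11 = (((4*(-16))*(-6 - 12*3 - 3*3**2))*(-2))*11 = (-64*(-6 - 36 - 3*9)*(-2))*11 = (-64*(-6 - 36 - 27)*(-2))*11 = (-64*(-69)*(-2))*11 = (4416*(-2))*11 = -8832*11 = -97152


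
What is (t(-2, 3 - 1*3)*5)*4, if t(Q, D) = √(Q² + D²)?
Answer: 40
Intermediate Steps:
t(Q, D) = √(D² + Q²)
(t(-2, 3 - 1*3)*5)*4 = (√((3 - 1*3)² + (-2)²)*5)*4 = (√((3 - 3)² + 4)*5)*4 = (√(0² + 4)*5)*4 = (√(0 + 4)*5)*4 = (√4*5)*4 = (2*5)*4 = 10*4 = 40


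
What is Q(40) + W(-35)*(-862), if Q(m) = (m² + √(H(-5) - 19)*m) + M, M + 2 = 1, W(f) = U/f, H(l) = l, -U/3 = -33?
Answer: 141303/35 + 80*I*√6 ≈ 4037.2 + 195.96*I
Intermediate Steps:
U = 99 (U = -3*(-33) = 99)
W(f) = 99/f
M = -1 (M = -2 + 1 = -1)
Q(m) = -1 + m² + 2*I*m*√6 (Q(m) = (m² + √(-5 - 19)*m) - 1 = (m² + √(-24)*m) - 1 = (m² + (2*I*√6)*m) - 1 = (m² + 2*I*m*√6) - 1 = -1 + m² + 2*I*m*√6)
Q(40) + W(-35)*(-862) = (-1 + 40² + 2*I*40*√6) + (99/(-35))*(-862) = (-1 + 1600 + 80*I*√6) + (99*(-1/35))*(-862) = (1599 + 80*I*√6) - 99/35*(-862) = (1599 + 80*I*√6) + 85338/35 = 141303/35 + 80*I*√6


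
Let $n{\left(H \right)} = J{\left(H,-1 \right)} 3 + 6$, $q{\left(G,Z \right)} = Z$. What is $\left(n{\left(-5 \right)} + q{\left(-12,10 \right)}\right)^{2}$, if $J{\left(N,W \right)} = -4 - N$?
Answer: $361$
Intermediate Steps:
$n{\left(H \right)} = -6 - 3 H$ ($n{\left(H \right)} = \left(-4 - H\right) 3 + 6 = \left(-12 - 3 H\right) + 6 = -6 - 3 H$)
$\left(n{\left(-5 \right)} + q{\left(-12,10 \right)}\right)^{2} = \left(\left(-6 - -15\right) + 10\right)^{2} = \left(\left(-6 + 15\right) + 10\right)^{2} = \left(9 + 10\right)^{2} = 19^{2} = 361$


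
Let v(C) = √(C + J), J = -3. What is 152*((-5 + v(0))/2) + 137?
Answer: -243 + 76*I*√3 ≈ -243.0 + 131.64*I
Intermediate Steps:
v(C) = √(-3 + C) (v(C) = √(C - 3) = √(-3 + C))
152*((-5 + v(0))/2) + 137 = 152*((-5 + √(-3 + 0))/2) + 137 = 152*((-5 + √(-3))*(½)) + 137 = 152*((-5 + I*√3)*(½)) + 137 = 152*(-5/2 + I*√3/2) + 137 = (-380 + 76*I*√3) + 137 = -243 + 76*I*√3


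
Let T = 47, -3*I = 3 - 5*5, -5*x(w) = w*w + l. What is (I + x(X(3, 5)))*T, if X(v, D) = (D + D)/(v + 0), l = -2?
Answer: 11656/45 ≈ 259.02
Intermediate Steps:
X(v, D) = 2*D/v (X(v, D) = (2*D)/v = 2*D/v)
x(w) = 2/5 - w**2/5 (x(w) = -(w*w - 2)/5 = -(w**2 - 2)/5 = -(-2 + w**2)/5 = 2/5 - w**2/5)
I = 22/3 (I = -(3 - 5*5)/3 = -(3 - 25)/3 = -1/3*(-22) = 22/3 ≈ 7.3333)
(I + x(X(3, 5)))*T = (22/3 + (2/5 - (2*5/3)**2/5))*47 = (22/3 + (2/5 - (2*5*(1/3))**2/5))*47 = (22/3 + (2/5 - (10/3)**2/5))*47 = (22/3 + (2/5 - 1/5*100/9))*47 = (22/3 + (2/5 - 20/9))*47 = (22/3 - 82/45)*47 = (248/45)*47 = 11656/45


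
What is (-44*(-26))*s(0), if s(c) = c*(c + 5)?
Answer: 0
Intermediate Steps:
s(c) = c*(5 + c)
(-44*(-26))*s(0) = (-44*(-26))*(0*(5 + 0)) = 1144*(0*5) = 1144*0 = 0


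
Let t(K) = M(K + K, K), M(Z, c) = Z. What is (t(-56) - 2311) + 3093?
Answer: 670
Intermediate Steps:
t(K) = 2*K (t(K) = K + K = 2*K)
(t(-56) - 2311) + 3093 = (2*(-56) - 2311) + 3093 = (-112 - 2311) + 3093 = -2423 + 3093 = 670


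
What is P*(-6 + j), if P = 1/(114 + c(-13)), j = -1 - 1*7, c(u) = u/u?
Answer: -14/115 ≈ -0.12174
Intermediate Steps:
c(u) = 1
j = -8 (j = -1 - 7 = -8)
P = 1/115 (P = 1/(114 + 1) = 1/115 ≈ 0.0086956)
P*(-6 + j) = (-6 - 8)/115 = (1/115)*(-14) = -14/115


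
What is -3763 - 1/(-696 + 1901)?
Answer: -4534416/1205 ≈ -3763.0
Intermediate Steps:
-3763 - 1/(-696 + 1901) = -3763 - 1/1205 = -4534416/1205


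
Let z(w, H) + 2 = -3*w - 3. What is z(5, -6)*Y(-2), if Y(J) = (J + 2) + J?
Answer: 40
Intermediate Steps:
Y(J) = 2 + 2*J (Y(J) = (2 + J) + J = 2 + 2*J)
z(w, H) = -5 - 3*w (z(w, H) = -2 + (-3*w - 3) = -2 + (-3 - 3*w) = -5 - 3*w)
z(5, -6)*Y(-2) = (-5 - 3*5)*(2 + 2*(-2)) = (-5 - 15)*(2 - 4) = -20*(-2) = 40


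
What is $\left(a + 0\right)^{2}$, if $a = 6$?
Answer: $36$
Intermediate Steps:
$\left(a + 0\right)^{2} = \left(6 + 0\right)^{2} = 6^{2} = 36$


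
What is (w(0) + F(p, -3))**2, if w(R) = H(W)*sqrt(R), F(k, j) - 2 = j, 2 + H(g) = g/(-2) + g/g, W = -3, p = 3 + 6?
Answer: 1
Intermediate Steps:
p = 9
H(g) = -1 - g/2 (H(g) = -2 + (g/(-2) + g/g) = -2 + (g*(-1/2) + 1) = -2 + (-g/2 + 1) = -2 + (1 - g/2) = -1 - g/2)
F(k, j) = 2 + j
w(R) = sqrt(R)/2 (w(R) = (-1 - 1/2*(-3))*sqrt(R) = (-1 + 3/2)*sqrt(R) = sqrt(R)/2)
(w(0) + F(p, -3))**2 = (sqrt(0)/2 + (2 - 3))**2 = ((1/2)*0 - 1)**2 = (0 - 1)**2 = (-1)**2 = 1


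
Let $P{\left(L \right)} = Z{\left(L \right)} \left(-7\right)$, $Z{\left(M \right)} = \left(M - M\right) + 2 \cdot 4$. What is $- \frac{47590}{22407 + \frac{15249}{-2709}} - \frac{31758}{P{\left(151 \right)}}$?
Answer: $\frac{160002050721}{283198132} \approx 564.98$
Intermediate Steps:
$Z{\left(M \right)} = 8$ ($Z{\left(M \right)} = 0 + 8 = 8$)
$P{\left(L \right)} = -56$ ($P{\left(L \right)} = 8 \left(-7\right) = -56$)
$- \frac{47590}{22407 + \frac{15249}{-2709}} - \frac{31758}{P{\left(151 \right)}} = - \frac{47590}{22407 + \frac{15249}{-2709}} - \frac{31758}{-56} = - \frac{47590}{22407 + 15249 \left(- \frac{1}{2709}\right)} - - \frac{15879}{28} = - \frac{47590}{22407 - \frac{5083}{903}} + \frac{15879}{28} = - \frac{47590}{\frac{20228438}{903}} + \frac{15879}{28} = \left(-47590\right) \frac{903}{20228438} + \frac{15879}{28} = - \frac{21486885}{10114219} + \frac{15879}{28} = \frac{160002050721}{283198132}$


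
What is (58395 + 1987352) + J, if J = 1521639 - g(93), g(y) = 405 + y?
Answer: 3566888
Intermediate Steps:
J = 1521141 (J = 1521639 - (405 + 93) = 1521639 - 1*498 = 1521639 - 498 = 1521141)
(58395 + 1987352) + J = (58395 + 1987352) + 1521141 = 2045747 + 1521141 = 3566888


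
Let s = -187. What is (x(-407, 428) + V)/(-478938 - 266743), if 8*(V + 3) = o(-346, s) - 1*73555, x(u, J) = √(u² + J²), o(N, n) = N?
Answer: 73925/5965448 - √348833/745681 ≈ 0.011600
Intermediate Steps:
x(u, J) = √(J² + u²)
V = -73925/8 (V = -3 + (-346 - 1*73555)/8 = -3 + (-346 - 73555)/8 = -3 + (⅛)*(-73901) = -3 - 73901/8 = -73925/8 ≈ -9240.6)
(x(-407, 428) + V)/(-478938 - 266743) = (√(428² + (-407)²) - 73925/8)/(-478938 - 266743) = (√(183184 + 165649) - 73925/8)/(-745681) = (√348833 - 73925/8)*(-1/745681) = (-73925/8 + √348833)*(-1/745681) = 73925/5965448 - √348833/745681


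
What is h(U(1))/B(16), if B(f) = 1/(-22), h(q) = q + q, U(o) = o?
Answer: -44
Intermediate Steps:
h(q) = 2*q
B(f) = -1/22
h(U(1))/B(16) = (2*1)/(-1/22) = 2*(-22) = -44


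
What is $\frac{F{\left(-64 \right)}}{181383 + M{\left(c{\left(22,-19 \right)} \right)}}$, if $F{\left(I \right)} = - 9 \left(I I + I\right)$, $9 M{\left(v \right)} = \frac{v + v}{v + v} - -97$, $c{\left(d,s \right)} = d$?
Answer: $- \frac{326592}{1632545} \approx -0.20005$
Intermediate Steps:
$M{\left(v \right)} = \frac{98}{9}$ ($M{\left(v \right)} = \frac{\frac{v + v}{v + v} - -97}{9} = \frac{\frac{2 v}{2 v} + 97}{9} = \frac{2 v \frac{1}{2 v} + 97}{9} = \frac{1 + 97}{9} = \frac{1}{9} \cdot 98 = \frac{98}{9}$)
$F{\left(I \right)} = - 9 I - 9 I^{2}$ ($F{\left(I \right)} = - 9 \left(I^{2} + I\right) = - 9 \left(I + I^{2}\right) = - 9 I - 9 I^{2}$)
$\frac{F{\left(-64 \right)}}{181383 + M{\left(c{\left(22,-19 \right)} \right)}} = \frac{\left(-9\right) \left(-64\right) \left(1 - 64\right)}{181383 + \frac{98}{9}} = \frac{\left(-9\right) \left(-64\right) \left(-63\right)}{\frac{1632545}{9}} = \left(-36288\right) \frac{9}{1632545} = - \frac{326592}{1632545}$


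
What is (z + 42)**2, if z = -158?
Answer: 13456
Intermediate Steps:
(z + 42)**2 = (-158 + 42)**2 = (-116)**2 = 13456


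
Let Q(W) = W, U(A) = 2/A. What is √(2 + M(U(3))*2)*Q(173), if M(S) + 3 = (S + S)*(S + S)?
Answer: 346*I/3 ≈ 115.33*I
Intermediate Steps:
M(S) = -3 + 4*S² (M(S) = -3 + (S + S)*(S + S) = -3 + (2*S)*(2*S) = -3 + 4*S²)
√(2 + M(U(3))*2)*Q(173) = √(2 + (-3 + 4*(2/3)²)*2)*173 = √(2 + (-3 + 4*(2*(⅓))²)*2)*173 = √(2 + (-3 + 4*(⅔)²)*2)*173 = √(2 + (-3 + 4*(4/9))*2)*173 = √(2 + (-3 + 16/9)*2)*173 = √(2 - 11/9*2)*173 = √(2 - 22/9)*173 = √(-4/9)*173 = (2*I/3)*173 = 346*I/3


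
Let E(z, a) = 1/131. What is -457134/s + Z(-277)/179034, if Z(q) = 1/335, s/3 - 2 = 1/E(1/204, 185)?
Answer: -9139082355287/7976859870 ≈ -1145.7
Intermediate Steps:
E(z, a) = 1/131
s = 399 (s = 6 + 3/(1/131) = 6 + 3*131 = 6 + 393 = 399)
Z(q) = 1/335
-457134/s + Z(-277)/179034 = -457134/399 + (1/335)/179034 = -457134*1/399 + (1/335)*(1/179034) = -152378/133 + 1/59976390 = -9139082355287/7976859870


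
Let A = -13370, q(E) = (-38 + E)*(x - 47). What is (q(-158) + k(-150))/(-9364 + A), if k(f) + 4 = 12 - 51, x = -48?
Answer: -18577/22734 ≈ -0.81715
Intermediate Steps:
q(E) = 3610 - 95*E (q(E) = (-38 + E)*(-48 - 47) = (-38 + E)*(-95) = 3610 - 95*E)
k(f) = -43 (k(f) = -4 + (12 - 51) = -4 - 39 = -43)
(q(-158) + k(-150))/(-9364 + A) = ((3610 - 95*(-158)) - 43)/(-9364 - 13370) = ((3610 + 15010) - 43)/(-22734) = (18620 - 43)*(-1/22734) = 18577*(-1/22734) = -18577/22734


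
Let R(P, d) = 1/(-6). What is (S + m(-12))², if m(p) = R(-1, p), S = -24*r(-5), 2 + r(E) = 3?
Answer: 21025/36 ≈ 584.03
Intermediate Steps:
r(E) = 1 (r(E) = -2 + 3 = 1)
S = -24 (S = -24*1 = -24)
R(P, d) = -⅙
m(p) = -⅙
(S + m(-12))² = (-24 - ⅙)² = (-145/6)² = 21025/36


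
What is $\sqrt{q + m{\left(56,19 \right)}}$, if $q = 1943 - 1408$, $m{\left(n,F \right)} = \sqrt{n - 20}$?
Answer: $\sqrt{541} \approx 23.259$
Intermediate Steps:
$m{\left(n,F \right)} = \sqrt{-20 + n}$
$q = 535$ ($q = 1943 - 1408 = 535$)
$\sqrt{q + m{\left(56,19 \right)}} = \sqrt{535 + \sqrt{-20 + 56}} = \sqrt{535 + \sqrt{36}} = \sqrt{535 + 6} = \sqrt{541}$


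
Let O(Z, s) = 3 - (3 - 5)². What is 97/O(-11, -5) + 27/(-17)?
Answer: -1676/17 ≈ -98.588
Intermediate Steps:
O(Z, s) = -1 (O(Z, s) = 3 - 1*(-2)² = 3 - 1*4 = 3 - 4 = -1)
97/O(-11, -5) + 27/(-17) = 97/(-1) + 27/(-17) = 97*(-1) + 27*(-1/17) = -97 - 27/17 = -1676/17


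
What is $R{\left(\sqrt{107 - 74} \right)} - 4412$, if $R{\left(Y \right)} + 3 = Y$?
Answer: $-4415 + \sqrt{33} \approx -4409.3$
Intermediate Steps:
$R{\left(Y \right)} = -3 + Y$
$R{\left(\sqrt{107 - 74} \right)} - 4412 = \left(-3 + \sqrt{107 - 74}\right) - 4412 = \left(-3 + \sqrt{33}\right) - 4412 = -4415 + \sqrt{33}$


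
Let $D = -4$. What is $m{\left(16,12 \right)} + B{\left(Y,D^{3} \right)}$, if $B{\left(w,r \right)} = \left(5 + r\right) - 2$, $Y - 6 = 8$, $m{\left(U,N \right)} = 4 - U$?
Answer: $-73$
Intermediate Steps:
$Y = 14$ ($Y = 6 + 8 = 14$)
$B{\left(w,r \right)} = 3 + r$
$m{\left(16,12 \right)} + B{\left(Y,D^{3} \right)} = \left(4 - 16\right) + \left(3 + \left(-4\right)^{3}\right) = \left(4 - 16\right) + \left(3 - 64\right) = -12 - 61 = -73$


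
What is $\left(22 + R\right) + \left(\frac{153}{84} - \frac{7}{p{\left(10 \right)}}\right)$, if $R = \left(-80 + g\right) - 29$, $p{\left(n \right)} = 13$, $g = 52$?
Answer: $- \frac{12273}{364} \approx -33.717$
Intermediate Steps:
$R = -57$ ($R = \left(-80 + 52\right) - 29 = -28 - 29 = -57$)
$\left(22 + R\right) + \left(\frac{153}{84} - \frac{7}{p{\left(10 \right)}}\right) = \left(22 - 57\right) + \left(\frac{153}{84} - \frac{7}{13}\right) = -35 + \left(153 \cdot \frac{1}{84} - \frac{7}{13}\right) = -35 + \left(\frac{51}{28} - \frac{7}{13}\right) = -35 + \frac{467}{364} = - \frac{12273}{364}$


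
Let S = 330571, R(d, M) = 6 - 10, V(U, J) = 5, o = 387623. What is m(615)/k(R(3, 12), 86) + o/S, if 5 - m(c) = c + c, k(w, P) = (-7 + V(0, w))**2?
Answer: -403398983/1322284 ≈ -305.08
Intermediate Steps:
R(d, M) = -4
k(w, P) = 4 (k(w, P) = (-7 + 5)**2 = (-2)**2 = 4)
m(c) = 5 - 2*c (m(c) = 5 - (c + c) = 5 - 2*c)
m(615)/k(R(3, 12), 86) + o/S = (5 - 2*615)/4 + 387623/330571 = (5 - 1230)*(1/4) + 387623*(1/330571) = -1225*1/4 + 387623/330571 = -1225/4 + 387623/330571 = -403398983/1322284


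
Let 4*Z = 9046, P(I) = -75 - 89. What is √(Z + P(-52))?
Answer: √8390/2 ≈ 45.798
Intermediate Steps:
P(I) = -164
Z = 4523/2 (Z = (¼)*9046 = 4523/2 ≈ 2261.5)
√(Z + P(-52)) = √(4523/2 - 164) = √(4195/2) = √8390/2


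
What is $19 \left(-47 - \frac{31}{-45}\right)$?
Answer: $- \frac{39596}{45} \approx -879.91$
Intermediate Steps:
$19 \left(-47 - \frac{31}{-45}\right) = 19 \left(-47 - - \frac{31}{45}\right) = 19 \left(-47 + \frac{31}{45}\right) = 19 \left(- \frac{2084}{45}\right) = - \frac{39596}{45}$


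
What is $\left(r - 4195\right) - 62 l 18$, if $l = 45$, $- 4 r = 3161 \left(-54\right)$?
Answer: $- \frac{23483}{2} \approx -11742.0$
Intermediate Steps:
$r = \frac{85347}{2}$ ($r = - \frac{3161 \left(-54\right)}{4} = \left(- \frac{1}{4}\right) \left(-170694\right) = \frac{85347}{2} \approx 42674.0$)
$\left(r - 4195\right) - 62 l 18 = \left(\frac{85347}{2} - 4195\right) - 62 \cdot 45 \cdot 18 = \left(\frac{85347}{2} - 4195\right) - 2790 \cdot 18 = \frac{76957}{2} - 50220 = - \frac{23483}{2}$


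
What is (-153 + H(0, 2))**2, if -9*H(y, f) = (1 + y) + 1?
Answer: 1901641/81 ≈ 23477.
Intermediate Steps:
H(y, f) = -2/9 - y/9 (H(y, f) = -((1 + y) + 1)/9 = -(2 + y)/9 = -2/9 - y/9)
(-153 + H(0, 2))**2 = (-153 + (-2/9 - 1/9*0))**2 = (-153 + (-2/9 + 0))**2 = (-153 - 2/9)**2 = (-1379/9)**2 = 1901641/81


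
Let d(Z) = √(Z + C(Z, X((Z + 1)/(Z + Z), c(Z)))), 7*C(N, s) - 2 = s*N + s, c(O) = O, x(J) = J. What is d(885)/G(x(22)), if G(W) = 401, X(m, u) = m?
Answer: √743000865/354885 ≈ 0.076808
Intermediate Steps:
C(N, s) = 2/7 + s/7 + N*s/7 (C(N, s) = 2/7 + (s*N + s)/7 = 2/7 + (N*s + s)/7 = 2/7 + (s + N*s)/7 = 2/7 + (s/7 + N*s/7) = 2/7 + s/7 + N*s/7)
d(Z) = √(5/14 + 15*Z/14 + (1 + Z)/(14*Z)) (d(Z) = √(Z + (2/7 + ((Z + 1)/(Z + Z))/7 + Z*((Z + 1)/(Z + Z))/7)) = √(Z + (2/7 + ((1 + Z)/((2*Z)))/7 + Z*((1 + Z)/((2*Z)))/7)) = √(Z + (2/7 + ((1 + Z)*(1/(2*Z)))/7 + Z*((1 + Z)*(1/(2*Z)))/7)) = √(Z + (2/7 + ((1 + Z)/(2*Z))/7 + Z*((1 + Z)/(2*Z))/7)) = √(Z + (2/7 + (1 + Z)/(14*Z) + (1/14 + Z/14))) = √(Z + (5/14 + Z/14 + (1 + Z)/(14*Z))) = √(5/14 + 15*Z/14 + (1 + Z)/(14*Z)))
d(885)/G(x(22)) = (√(84 + 14/885 + 210*885)/14)/401 = (√(84 + 14*(1/885) + 185850)/14)*(1/401) = (√(84 + 14/885 + 185850)/14)*(1/401) = (√(164551604/885)/14)*(1/401) = ((14*√743000865/885)/14)*(1/401) = (√743000865/885)*(1/401) = √743000865/354885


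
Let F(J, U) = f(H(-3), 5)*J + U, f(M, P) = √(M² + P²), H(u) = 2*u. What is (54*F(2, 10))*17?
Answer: 9180 + 1836*√61 ≈ 23520.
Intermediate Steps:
F(J, U) = U + J*√61 (F(J, U) = √((2*(-3))² + 5²)*J + U = √((-6)² + 25)*J + U = √(36 + 25)*J + U = √61*J + U = J*√61 + U = U + J*√61)
(54*F(2, 10))*17 = (54*(10 + 2*√61))*17 = (540 + 108*√61)*17 = 9180 + 1836*√61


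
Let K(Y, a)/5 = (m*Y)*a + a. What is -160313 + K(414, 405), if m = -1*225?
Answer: -188787038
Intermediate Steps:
m = -225
K(Y, a) = 5*a - 1125*Y*a (K(Y, a) = 5*((-225*Y)*a + a) = 5*(-225*Y*a + a) = 5*(a - 225*Y*a) = 5*a - 1125*Y*a)
-160313 + K(414, 405) = -160313 + 5*405*(1 - 225*414) = -160313 + 5*405*(1 - 93150) = -160313 + 5*405*(-93149) = -160313 - 188626725 = -188787038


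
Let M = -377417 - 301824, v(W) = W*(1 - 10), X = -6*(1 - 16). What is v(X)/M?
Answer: 810/679241 ≈ 0.0011925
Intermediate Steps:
X = 90 (X = -6*(-15) = 90)
v(W) = -9*W (v(W) = W*(-9) = -9*W)
M = -679241
v(X)/M = -9*90/(-679241) = -810*(-1/679241) = 810/679241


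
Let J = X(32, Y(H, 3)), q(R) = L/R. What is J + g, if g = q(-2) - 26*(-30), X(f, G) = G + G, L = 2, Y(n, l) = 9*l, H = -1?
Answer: 833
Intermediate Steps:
q(R) = 2/R
X(f, G) = 2*G
J = 54 (J = 2*(9*3) = 2*27 = 54)
g = 779 (g = 2/(-2) - 26*(-30) = 2*(-1/2) + 780 = -1 + 780 = 779)
J + g = 54 + 779 = 833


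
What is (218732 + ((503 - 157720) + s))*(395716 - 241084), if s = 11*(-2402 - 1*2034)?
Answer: 1966764408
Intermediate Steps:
s = -48796 (s = 11*(-2402 - 2034) = 11*(-4436) = -48796)
(218732 + ((503 - 157720) + s))*(395716 - 241084) = (218732 + ((503 - 157720) - 48796))*(395716 - 241084) = (218732 + (-157217 - 48796))*154632 = (218732 - 206013)*154632 = 12719*154632 = 1966764408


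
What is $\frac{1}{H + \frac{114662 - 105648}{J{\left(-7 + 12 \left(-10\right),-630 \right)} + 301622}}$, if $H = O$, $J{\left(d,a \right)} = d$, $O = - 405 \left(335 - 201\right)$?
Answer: $- \frac{301495}{16362124636} \approx -1.8426 \cdot 10^{-5}$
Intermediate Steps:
$O = -54270$ ($O = \left(-405\right) 134 = -54270$)
$H = -54270$
$\frac{1}{H + \frac{114662 - 105648}{J{\left(-7 + 12 \left(-10\right),-630 \right)} + 301622}} = \frac{1}{-54270 + \frac{114662 - 105648}{\left(-7 + 12 \left(-10\right)\right) + 301622}} = \frac{1}{-54270 + \frac{9014}{\left(-7 - 120\right) + 301622}} = \frac{1}{-54270 + \frac{9014}{-127 + 301622}} = \frac{1}{-54270 + \frac{9014}{301495}} = \frac{1}{- \frac{16362124636}{301495}} = - \frac{301495}{16362124636}$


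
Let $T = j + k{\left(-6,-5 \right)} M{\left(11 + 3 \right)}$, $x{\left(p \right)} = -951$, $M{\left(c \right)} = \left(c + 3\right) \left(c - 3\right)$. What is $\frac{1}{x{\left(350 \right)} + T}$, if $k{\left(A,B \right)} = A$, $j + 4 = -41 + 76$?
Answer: $- \frac{1}{2042} \approx -0.00048972$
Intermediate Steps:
$j = 31$ ($j = -4 + \left(-41 + 76\right) = -4 + 35 = 31$)
$M{\left(c \right)} = \left(-3 + c\right) \left(3 + c\right)$ ($M{\left(c \right)} = \left(3 + c\right) \left(-3 + c\right) = \left(-3 + c\right) \left(3 + c\right)$)
$T = -1091$ ($T = 31 - 6 \left(-9 + \left(11 + 3\right)^{2}\right) = 31 - 6 \left(-9 + 14^{2}\right) = 31 - 6 \left(-9 + 196\right) = 31 - 1122 = -1091$)
$\frac{1}{x{\left(350 \right)} + T} = \frac{1}{-951 - 1091} = \frac{1}{-2042} = - \frac{1}{2042}$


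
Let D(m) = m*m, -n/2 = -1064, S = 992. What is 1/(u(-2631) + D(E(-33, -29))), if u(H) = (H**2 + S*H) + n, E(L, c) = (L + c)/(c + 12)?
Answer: 289/1246847237 ≈ 2.3178e-7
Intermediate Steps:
n = 2128 (n = -2*(-1064) = 2128)
E(L, c) = (L + c)/(12 + c)
u(H) = 2128 + H**2 + 992*H (u(H) = (H**2 + 992*H) + 2128 = 2128 + H**2 + 992*H)
D(m) = m**2
1/(u(-2631) + D(E(-33, -29))) = 1/((2128 + (-2631)**2 + 992*(-2631)) + ((-33 - 29)/(12 - 29))**2) = 1/((2128 + 6922161 - 2609952) + (-62/(-17))**2) = 1/(4314337 + (-1/17*(-62))**2) = 1/(4314337 + (62/17)**2) = 1/(4314337 + 3844/289) = 1/(1246847237/289) = 289/1246847237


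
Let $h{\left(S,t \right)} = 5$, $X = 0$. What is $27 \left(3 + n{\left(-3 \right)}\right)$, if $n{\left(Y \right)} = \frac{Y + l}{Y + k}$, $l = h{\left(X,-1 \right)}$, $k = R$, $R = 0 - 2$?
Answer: $\frac{351}{5} \approx 70.2$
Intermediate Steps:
$R = -2$
$k = -2$
$l = 5$
$n{\left(Y \right)} = \frac{5 + Y}{-2 + Y}$ ($n{\left(Y \right)} = \frac{Y + 5}{Y - 2} = \frac{5 + Y}{-2 + Y}$)
$27 \left(3 + n{\left(-3 \right)}\right) = 27 \left(3 + \frac{5 - 3}{-2 - 3}\right) = 27 \left(3 + \frac{1}{-5} \cdot 2\right) = 27 \left(3 - \frac{2}{5}\right) = 27 \cdot \frac{13}{5} = \frac{351}{5}$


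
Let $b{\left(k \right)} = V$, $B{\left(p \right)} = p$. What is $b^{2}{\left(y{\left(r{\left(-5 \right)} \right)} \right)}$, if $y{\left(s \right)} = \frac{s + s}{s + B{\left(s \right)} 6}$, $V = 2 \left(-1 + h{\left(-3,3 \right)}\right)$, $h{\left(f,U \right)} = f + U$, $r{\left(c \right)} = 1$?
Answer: $4$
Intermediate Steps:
$h{\left(f,U \right)} = U + f$
$V = -2$ ($V = 2 \left(-1 + \left(3 - 3\right)\right) = 2 \left(-1 + 0\right) = 2 \left(-1\right) = -2$)
$y{\left(s \right)} = \frac{2}{7}$ ($y{\left(s \right)} = \frac{s + s}{s + s 6} = \frac{2 s}{s + 6 s} = \frac{2 s}{7 s} = 2 s \frac{1}{7 s} = \frac{2}{7}$)
$b{\left(k \right)} = -2$
$b^{2}{\left(y{\left(r{\left(-5 \right)} \right)} \right)} = \left(-2\right)^{2} = 4$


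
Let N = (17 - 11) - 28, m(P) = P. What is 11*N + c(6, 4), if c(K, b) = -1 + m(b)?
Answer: -239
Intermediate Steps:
N = -22 (N = 6 - 28 = -22)
c(K, b) = -1 + b
11*N + c(6, 4) = 11*(-22) + (-1 + 4) = -242 + 3 = -239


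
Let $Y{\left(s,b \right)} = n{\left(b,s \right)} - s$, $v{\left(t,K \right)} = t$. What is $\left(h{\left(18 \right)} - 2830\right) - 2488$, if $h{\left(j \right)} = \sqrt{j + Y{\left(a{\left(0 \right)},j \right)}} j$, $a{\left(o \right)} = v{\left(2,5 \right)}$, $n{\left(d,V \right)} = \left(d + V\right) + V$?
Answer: $-5318 + 18 \sqrt{38} \approx -5207.0$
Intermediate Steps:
$n{\left(d,V \right)} = d + 2 V$ ($n{\left(d,V \right)} = \left(V + d\right) + V = d + 2 V$)
$a{\left(o \right)} = 2$
$Y{\left(s,b \right)} = b + s$ ($Y{\left(s,b \right)} = \left(b + 2 s\right) - s = b + s$)
$h{\left(j \right)} = j \sqrt{2 + 2 j}$ ($h{\left(j \right)} = \sqrt{j + \left(j + 2\right)} j = \sqrt{j + \left(2 + j\right)} j = \sqrt{2 + 2 j} j = j \sqrt{2 + 2 j}$)
$\left(h{\left(18 \right)} - 2830\right) - 2488 = \left(18 \sqrt{2 + 2 \cdot 18} - 2830\right) - 2488 = \left(18 \sqrt{2 + 36} - 2830\right) - 2488 = \left(18 \sqrt{38} - 2830\right) - 2488 = \left(-2830 + 18 \sqrt{38}\right) - 2488 = -5318 + 18 \sqrt{38}$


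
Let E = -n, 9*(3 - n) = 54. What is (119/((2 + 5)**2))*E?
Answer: 51/7 ≈ 7.2857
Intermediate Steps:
n = -3 (n = 3 - 1/9*54 = 3 - 6 = -3)
E = 3 (E = -1*(-3) = 3)
(119/((2 + 5)**2))*E = (119/((2 + 5)**2))*3 = (119/(7**2))*3 = (119/49)*3 = (119*(1/49))*3 = (17/7)*3 = 51/7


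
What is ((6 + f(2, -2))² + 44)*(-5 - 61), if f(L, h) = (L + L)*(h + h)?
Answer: -9504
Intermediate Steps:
f(L, h) = 4*L*h (f(L, h) = (2*L)*(2*h) = 4*L*h)
((6 + f(2, -2))² + 44)*(-5 - 61) = ((6 + 4*2*(-2))² + 44)*(-5 - 61) = ((6 - 16)² + 44)*(-66) = ((-10)² + 44)*(-66) = (100 + 44)*(-66) = 144*(-66) = -9504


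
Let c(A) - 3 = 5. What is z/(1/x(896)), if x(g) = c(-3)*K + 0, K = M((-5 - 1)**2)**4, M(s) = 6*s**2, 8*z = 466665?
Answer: 1706201178431988695040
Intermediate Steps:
z = 466665/8 (z = (1/8)*466665 = 466665/8 ≈ 58333.)
c(A) = 8 (c(A) = 3 + 5 = 8)
K = 3656158440062976 (K = (6*((-5 - 1)**2)**2)**4 = (6*((-6)**2)**2)**4 = (6*36**2)**4 = (6*1296)**4 = 7776**4 = 3656158440062976)
x(g) = 29249267520503808 (x(g) = 8*3656158440062976 + 0 = 29249267520503808 + 0 = 29249267520503808)
z/(1/x(896)) = 466665/(8*(1/29249267520503808)) = (466665/8)*29249267520503808 = 1706201178431988695040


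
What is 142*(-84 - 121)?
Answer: -29110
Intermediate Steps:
142*(-84 - 121) = 142*(-205) = -29110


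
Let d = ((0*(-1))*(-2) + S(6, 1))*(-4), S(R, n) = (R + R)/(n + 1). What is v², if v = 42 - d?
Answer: 4356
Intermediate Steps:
S(R, n) = 2*R/(1 + n) (S(R, n) = (2*R)/(1 + n) = 2*R/(1 + n))
d = -24 (d = ((0*(-1))*(-2) + 2*6/(1 + 1))*(-4) = (0*(-2) + 2*6/2)*(-4) = (0 + 2*6*(½))*(-4) = (0 + 6)*(-4) = 6*(-4) = -24)
v = 66 (v = 42 - 1*(-24) = 42 + 24 = 66)
v² = 66² = 4356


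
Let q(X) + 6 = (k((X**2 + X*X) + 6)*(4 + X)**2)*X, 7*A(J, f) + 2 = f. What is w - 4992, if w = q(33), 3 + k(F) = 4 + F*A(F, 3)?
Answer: 14135403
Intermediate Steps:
A(J, f) = -2/7 + f/7
k(F) = 1 + F/7 (k(F) = -3 + (4 + F*(-2/7 + (1/7)*3)) = -3 + (4 + F*(-2/7 + 3/7)) = -3 + (4 + F*(1/7)) = -3 + (4 + F/7) = 1 + F/7)
q(X) = -6 + X*(4 + X)**2*(13/7 + 2*X**2/7) (q(X) = -6 + ((1 + ((X**2 + X*X) + 6)/7)*(4 + X)**2)*X = -6 + ((1 + ((X**2 + X**2) + 6)/7)*(4 + X)**2)*X = -6 + ((1 + (2*X**2 + 6)/7)*(4 + X)**2)*X = -6 + ((1 + (6 + 2*X**2)/7)*(4 + X)**2)*X = -6 + ((1 + (6/7 + 2*X**2/7))*(4 + X)**2)*X = -6 + ((13/7 + 2*X**2/7)*(4 + X)**2)*X = -6 + ((4 + X)**2*(13/7 + 2*X**2/7))*X = -6 + X*(4 + X)**2*(13/7 + 2*X**2/7))
w = 14140395 (w = -6 + (1/7)*33*(4 + 33)**2*(13 + 2*33**2) = -6 + (1/7)*33*37**2*(13 + 2*1089) = -6 + (1/7)*33*1369*(13 + 2178) = -6 + (1/7)*33*1369*2191 = -6 + 14140401 = 14140395)
w - 4992 = 14140395 - 4992 = 14135403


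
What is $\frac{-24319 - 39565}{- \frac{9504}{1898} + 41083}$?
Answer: $- \frac{60625916}{38983015} \approx -1.5552$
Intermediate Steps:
$\frac{-24319 - 39565}{- \frac{9504}{1898} + 41083} = - \frac{63884}{\left(-9504\right) \frac{1}{1898} + 41083} = - \frac{63884}{- \frac{4752}{949} + 41083} = - \frac{63884}{\frac{38983015}{949}} = \left(-63884\right) \frac{949}{38983015} = - \frac{60625916}{38983015}$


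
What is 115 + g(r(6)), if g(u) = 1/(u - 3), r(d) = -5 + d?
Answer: 229/2 ≈ 114.50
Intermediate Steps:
g(u) = 1/(-3 + u)
115 + g(r(6)) = 115 + 1/(-3 + (-5 + 6)) = 115 + 1/(-3 + 1) = 115 + 1/(-2) = 115 - ½ = 229/2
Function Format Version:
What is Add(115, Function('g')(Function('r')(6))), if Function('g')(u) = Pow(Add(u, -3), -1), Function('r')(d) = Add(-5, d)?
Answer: Rational(229, 2) ≈ 114.50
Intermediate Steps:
Function('g')(u) = Pow(Add(-3, u), -1)
Add(115, Function('g')(Function('r')(6))) = Add(115, Pow(Add(-3, Add(-5, 6)), -1)) = Add(115, Pow(Add(-3, 1), -1)) = Add(115, Pow(-2, -1)) = Add(115, Rational(-1, 2)) = Rational(229, 2)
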